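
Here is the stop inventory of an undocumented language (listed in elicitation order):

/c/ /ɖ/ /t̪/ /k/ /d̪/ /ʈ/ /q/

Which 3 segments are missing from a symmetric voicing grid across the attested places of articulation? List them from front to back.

/ɟ/, /ɡ/, /ɢ/

dental: voiceless /t̪/, voiced /d̪/.
retroflex: voiceless /ʈ/, voiced /ɖ/.
palatal: voiceless /c/, voiced —.
velar: voiceless /k/, voiced —.
uvular: voiceless /q/, voiced —.
Gaps, from front to back: palatal lacks voiced (/ɟ/); velar lacks voiced (/ɡ/); uvular lacks voiced (/ɢ/).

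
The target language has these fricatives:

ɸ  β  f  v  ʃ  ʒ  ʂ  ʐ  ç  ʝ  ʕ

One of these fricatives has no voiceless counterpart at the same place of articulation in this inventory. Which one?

Bilabial: /ɸ/ ~ /β/
Labiodental: /f/ ~ /v/
Postalveolar: /ʃ/ ~ /ʒ/
Retroflex: /ʂ/ ~ /ʐ/
Palatal: /ç/ ~ /ʝ/
Pharyngeal: only /ʕ/ (voiced); no voiceless partner.
So /ʕ/ is the unpaired segment.

/ʕ/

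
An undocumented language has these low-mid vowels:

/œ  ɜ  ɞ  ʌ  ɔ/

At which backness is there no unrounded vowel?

front

backness          unrounded  rounded 
front             —         œ       
central           ɜ         ɞ       
back              ʌ         ɔ       
Every backness has an unrounded member except front, where /ɛ/ would be expected.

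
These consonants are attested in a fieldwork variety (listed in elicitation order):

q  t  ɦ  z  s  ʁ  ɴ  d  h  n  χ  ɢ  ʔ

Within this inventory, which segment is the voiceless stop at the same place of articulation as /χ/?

/χ/ is a voiceless uvular fricative.
The voiceless stop at the same place is a voiceless uvular stop — in this inventory, /q/.

/q/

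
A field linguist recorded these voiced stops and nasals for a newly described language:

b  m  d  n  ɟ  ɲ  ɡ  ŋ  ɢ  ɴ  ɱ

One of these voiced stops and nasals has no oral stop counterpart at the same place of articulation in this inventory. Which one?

/ɱ/

Bilabial: /b/ ~ /m/
Alveolar: /d/ ~ /n/
Palatal: /ɟ/ ~ /ɲ/
Velar: /ɡ/ ~ /ŋ/
Uvular: /ɢ/ ~ /ɴ/
Labiodental: only /ɱ/ (nasal); no oral stop partner.
So /ɱ/ is the unpaired segment.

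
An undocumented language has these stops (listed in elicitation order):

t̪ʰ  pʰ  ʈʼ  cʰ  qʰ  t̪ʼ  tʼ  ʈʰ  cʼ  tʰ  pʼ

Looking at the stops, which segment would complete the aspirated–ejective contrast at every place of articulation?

bilabial: aspirated /pʰ/, ejective /pʼ/.
dental: aspirated /t̪ʰ/, ejective /t̪ʼ/.
alveolar: aspirated /tʰ/, ejective /tʼ/.
retroflex: aspirated /ʈʰ/, ejective /ʈʼ/.
palatal: aspirated /cʰ/, ejective /cʼ/.
uvular: aspirated /qʰ/, ejective —.
The uvular row has no ejective member, so the gap is the ejective uvular stop /qʼ/.

/qʼ/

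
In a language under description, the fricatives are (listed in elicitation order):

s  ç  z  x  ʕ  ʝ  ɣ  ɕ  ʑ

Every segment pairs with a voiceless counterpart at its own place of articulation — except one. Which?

Alveolar: /s/ ~ /z/
Alveolo-palatal: /ɕ/ ~ /ʑ/
Palatal: /ç/ ~ /ʝ/
Velar: /x/ ~ /ɣ/
Pharyngeal: only /ʕ/ (voiced); no voiceless partner.
So /ʕ/ is the unpaired segment.

/ʕ/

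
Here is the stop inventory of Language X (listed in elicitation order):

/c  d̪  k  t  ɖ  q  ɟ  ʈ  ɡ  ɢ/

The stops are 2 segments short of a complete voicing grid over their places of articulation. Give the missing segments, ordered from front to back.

place of articulation  voiceless  voiced  
dental            —         d̪      
alveolar          t         —       
retroflex         ʈ         ɖ       
palatal           c         ɟ       
velar             k         ɡ       
uvular            q         ɢ       
Gaps, from front to back: dental lacks voiceless (/t̪/); alveolar lacks voiced (/d/).

/t̪/, /d/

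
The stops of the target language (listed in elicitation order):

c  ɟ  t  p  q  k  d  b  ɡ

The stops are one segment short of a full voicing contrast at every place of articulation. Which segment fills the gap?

place of articulation  voiceless  voiced  
bilabial          p         b       
alveolar          t         d       
palatal           c         ɟ       
velar             k         ɡ       
uvular            q         —       
The uvular row has no voiced member, so the gap is the voiced uvular stop /ɢ/.

/ɢ/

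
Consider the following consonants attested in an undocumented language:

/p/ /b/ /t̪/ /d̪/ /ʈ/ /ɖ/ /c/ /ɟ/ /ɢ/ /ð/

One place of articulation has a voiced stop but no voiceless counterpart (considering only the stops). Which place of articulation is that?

bilabial: voiceless /p/, voiced /b/.
dental: voiceless /t̪/, voiced /d̪/.
retroflex: voiceless /ʈ/, voiced /ɖ/.
palatal: voiceless /c/, voiced /ɟ/.
uvular: voiceless —, voiced /ɢ/.
Every place of articulation has a voiceless member except uvular, where /q/ would be expected.

uvular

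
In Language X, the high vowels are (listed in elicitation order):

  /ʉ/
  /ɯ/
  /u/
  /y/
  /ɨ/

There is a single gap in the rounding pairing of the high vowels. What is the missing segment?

/i/

Unrounded: /ɨ/ (central), /ɯ/ (back).
Rounded: /y/ (front), /ʉ/ (central), /u/ (back).
The front row has no unrounded member, so the gap is the front unrounded vowel /i/.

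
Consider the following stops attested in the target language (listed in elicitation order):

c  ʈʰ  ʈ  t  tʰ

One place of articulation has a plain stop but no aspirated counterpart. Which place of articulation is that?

place of articulation  plain     aspirated
alveolar          t         tʰ      
retroflex         ʈ         ʈʰ      
palatal           c         —       
Every place of articulation has an aspirated member except palatal, where /cʰ/ would be expected.

palatal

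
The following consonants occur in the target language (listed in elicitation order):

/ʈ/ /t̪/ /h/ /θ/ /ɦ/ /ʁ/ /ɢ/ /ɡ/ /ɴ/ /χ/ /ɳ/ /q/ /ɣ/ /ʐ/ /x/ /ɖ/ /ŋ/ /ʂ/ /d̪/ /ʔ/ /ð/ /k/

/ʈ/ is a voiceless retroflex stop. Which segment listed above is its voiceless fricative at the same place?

The voiceless fricative at the same place is a voiceless retroflex fricative — in this inventory, /ʂ/.

/ʂ/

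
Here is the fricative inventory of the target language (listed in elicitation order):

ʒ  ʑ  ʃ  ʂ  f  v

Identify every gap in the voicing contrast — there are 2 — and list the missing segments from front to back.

/ʐ/, /ɕ/

place of articulation  voiceless  voiced  
labiodental       f         v       
postalveolar      ʃ         ʒ       
retroflex         ʂ         —       
alveolo-palatal   —         ʑ       
Gaps, from front to back: retroflex lacks voiced (/ʐ/); alveolo-palatal lacks voiceless (/ɕ/).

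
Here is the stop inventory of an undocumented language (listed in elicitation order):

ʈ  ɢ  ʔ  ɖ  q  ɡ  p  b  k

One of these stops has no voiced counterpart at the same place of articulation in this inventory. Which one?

Bilabial: /p/ ~ /b/
Retroflex: /ʈ/ ~ /ɖ/
Velar: /k/ ~ /ɡ/
Uvular: /q/ ~ /ɢ/
Glottal: only /ʔ/ (voiceless); no voiced partner.
So /ʔ/ is the unpaired segment.

/ʔ/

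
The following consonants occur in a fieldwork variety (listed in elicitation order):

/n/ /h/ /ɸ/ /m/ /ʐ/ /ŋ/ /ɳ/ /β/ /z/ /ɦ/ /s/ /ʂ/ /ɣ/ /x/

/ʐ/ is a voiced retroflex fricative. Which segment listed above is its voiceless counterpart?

/ʂ/

The voiceless counterpart is a voiceless retroflex fricative — in this inventory, /ʂ/.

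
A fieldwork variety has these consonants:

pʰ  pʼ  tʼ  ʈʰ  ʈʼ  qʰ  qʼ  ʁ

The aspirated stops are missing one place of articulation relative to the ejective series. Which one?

place of articulation  aspirated  ejective
bilabial          pʰ        pʼ      
alveolar          —         tʼ      
retroflex         ʈʰ        ʈʼ      
uvular            qʰ        qʼ      
Every place of articulation has an aspirated member except alveolar, where /tʰ/ would be expected.

alveolar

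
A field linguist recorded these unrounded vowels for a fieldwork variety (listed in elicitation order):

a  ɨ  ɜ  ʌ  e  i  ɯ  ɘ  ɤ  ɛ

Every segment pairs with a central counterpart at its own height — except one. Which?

High: /i/ ~ /ɨ/ ~ /ɯ/
High-mid: /e/ ~ /ɘ/ ~ /ɤ/
Low-mid: /ɛ/ ~ /ɜ/ ~ /ʌ/
Low: only /a/ (front); no central partner.
So /a/ is the unpaired segment.

/a/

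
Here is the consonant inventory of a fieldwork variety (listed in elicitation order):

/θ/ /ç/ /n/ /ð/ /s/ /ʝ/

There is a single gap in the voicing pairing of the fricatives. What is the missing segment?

place of articulation  voiceless  voiced  
dental            θ         ð       
alveolar          s         —       
palatal           ç         ʝ       
The alveolar row has no voiced member, so the gap is the voiced alveolar fricative /z/.

/z/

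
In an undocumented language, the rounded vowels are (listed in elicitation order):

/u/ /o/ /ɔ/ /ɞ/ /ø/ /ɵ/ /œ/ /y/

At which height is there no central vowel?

height            front     central   back    
high              y         —         u       
high-mid          ø         ɵ         o       
low-mid           œ         ɞ         ɔ       
Every height has a central member except high, where /ʉ/ would be expected.

high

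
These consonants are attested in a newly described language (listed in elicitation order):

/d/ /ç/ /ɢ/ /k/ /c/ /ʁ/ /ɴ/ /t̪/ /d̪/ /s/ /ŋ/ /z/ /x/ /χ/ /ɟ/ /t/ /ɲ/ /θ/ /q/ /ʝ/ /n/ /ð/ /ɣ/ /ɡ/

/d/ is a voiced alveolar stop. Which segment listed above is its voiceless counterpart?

The voiceless counterpart is a voiceless alveolar stop — in this inventory, /t/.

/t/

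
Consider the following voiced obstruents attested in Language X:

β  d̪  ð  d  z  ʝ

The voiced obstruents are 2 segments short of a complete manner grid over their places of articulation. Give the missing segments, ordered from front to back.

/b/, /ɟ/

Stop: /d̪/ (dental), /d/ (alveolar).
Fricative: /β/ (bilabial), /ð/ (dental), /z/ (alveolar), /ʝ/ (palatal).
Gaps, from front to back: bilabial lacks stop (/b/); palatal lacks stop (/ɟ/).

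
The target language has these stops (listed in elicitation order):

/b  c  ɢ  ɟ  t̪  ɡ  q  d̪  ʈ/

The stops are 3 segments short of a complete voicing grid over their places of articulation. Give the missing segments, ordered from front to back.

place of articulation  voiceless  voiced  
bilabial          —         b       
dental            t̪        d̪      
retroflex         ʈ         —       
palatal           c         ɟ       
velar             —         ɡ       
uvular            q         ɢ       
Gaps, from front to back: bilabial lacks voiceless (/p/); retroflex lacks voiced (/ɖ/); velar lacks voiceless (/k/).

/p/, /ɖ/, /k/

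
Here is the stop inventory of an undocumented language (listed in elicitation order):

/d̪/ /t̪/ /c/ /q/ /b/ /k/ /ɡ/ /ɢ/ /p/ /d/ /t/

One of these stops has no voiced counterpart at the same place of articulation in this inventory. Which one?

/c/

Bilabial: /p/ ~ /b/
Dental: /t̪/ ~ /d̪/
Alveolar: /t/ ~ /d/
Velar: /k/ ~ /ɡ/
Uvular: /q/ ~ /ɢ/
Palatal: only /c/ (voiceless); no voiced partner.
So /c/ is the unpaired segment.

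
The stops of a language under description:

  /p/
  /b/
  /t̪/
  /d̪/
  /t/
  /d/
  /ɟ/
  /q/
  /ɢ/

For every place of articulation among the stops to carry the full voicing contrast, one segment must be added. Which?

place of articulation  voiceless  voiced  
bilabial          p         b       
dental            t̪        d̪      
alveolar          t         d       
palatal           —         ɟ       
uvular            q         ɢ       
The palatal row has no voiceless member, so the gap is the voiceless palatal stop /c/.

/c/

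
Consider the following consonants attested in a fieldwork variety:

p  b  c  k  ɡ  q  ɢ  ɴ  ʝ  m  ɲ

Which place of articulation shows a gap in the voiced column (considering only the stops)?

palatal

place of articulation  voiceless  voiced  
bilabial          p         b       
palatal           c         —       
velar             k         ɡ       
uvular            q         ɢ       
Every place of articulation has a voiced member except palatal, where /ɟ/ would be expected.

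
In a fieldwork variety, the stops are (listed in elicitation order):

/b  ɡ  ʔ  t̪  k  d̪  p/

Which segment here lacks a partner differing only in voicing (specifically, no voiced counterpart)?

Bilabial: /p/ ~ /b/
Dental: /t̪/ ~ /d̪/
Velar: /k/ ~ /ɡ/
Glottal: only /ʔ/ (voiceless); no voiced partner.
So /ʔ/ is the unpaired segment.

/ʔ/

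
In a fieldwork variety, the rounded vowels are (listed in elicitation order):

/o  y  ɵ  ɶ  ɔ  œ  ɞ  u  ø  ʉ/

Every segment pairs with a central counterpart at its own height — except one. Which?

/ɶ/

High: /y/ ~ /ʉ/ ~ /u/
High-mid: /ø/ ~ /ɵ/ ~ /o/
Low-mid: /œ/ ~ /ɞ/ ~ /ɔ/
Low: only /ɶ/ (front); no central partner.
So /ɶ/ is the unpaired segment.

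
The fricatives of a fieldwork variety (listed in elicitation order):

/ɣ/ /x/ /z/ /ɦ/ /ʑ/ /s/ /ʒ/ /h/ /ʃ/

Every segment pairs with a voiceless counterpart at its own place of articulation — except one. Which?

Alveolar: /s/ ~ /z/
Postalveolar: /ʃ/ ~ /ʒ/
Velar: /x/ ~ /ɣ/
Glottal: /h/ ~ /ɦ/
Alveolo-palatal: only /ʑ/ (voiced); no voiceless partner.
So /ʑ/ is the unpaired segment.

/ʑ/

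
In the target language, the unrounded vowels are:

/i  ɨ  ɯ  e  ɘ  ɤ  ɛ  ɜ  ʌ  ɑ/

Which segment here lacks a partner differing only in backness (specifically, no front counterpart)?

High: /i/ ~ /ɨ/ ~ /ɯ/
High-mid: /e/ ~ /ɘ/ ~ /ɤ/
Low-mid: /ɛ/ ~ /ɜ/ ~ /ʌ/
Low: only /ɑ/ (back); no front partner.
So /ɑ/ is the unpaired segment.

/ɑ/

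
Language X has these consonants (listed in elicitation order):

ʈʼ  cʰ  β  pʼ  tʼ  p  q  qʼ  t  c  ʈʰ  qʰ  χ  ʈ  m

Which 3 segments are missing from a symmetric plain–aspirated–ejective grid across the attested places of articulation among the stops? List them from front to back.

place of articulation  plain     aspirated  ejective
bilabial          p         —         pʼ      
alveolar          t         —         tʼ      
retroflex         ʈ         ʈʰ        ʈʼ      
palatal           c         cʰ        —       
uvular            q         qʰ        qʼ      
Gaps, from front to back: bilabial lacks aspirated (/pʰ/); alveolar lacks aspirated (/tʰ/); palatal lacks ejective (/cʼ/).

/pʰ/, /tʰ/, /cʼ/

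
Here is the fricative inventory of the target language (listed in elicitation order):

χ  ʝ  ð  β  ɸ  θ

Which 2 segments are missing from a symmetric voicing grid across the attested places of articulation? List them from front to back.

/ç/, /ʁ/

bilabial: voiceless /ɸ/, voiced /β/.
dental: voiceless /θ/, voiced /ð/.
palatal: voiceless —, voiced /ʝ/.
uvular: voiceless /χ/, voiced —.
Gaps, from front to back: palatal lacks voiceless (/ç/); uvular lacks voiced (/ʁ/).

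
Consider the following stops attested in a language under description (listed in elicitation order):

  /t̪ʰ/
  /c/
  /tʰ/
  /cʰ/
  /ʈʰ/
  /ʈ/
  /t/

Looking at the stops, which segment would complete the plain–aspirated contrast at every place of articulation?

Plain: /t/ (alveolar), /ʈ/ (retroflex), /c/ (palatal).
Aspirated: /t̪ʰ/ (dental), /tʰ/ (alveolar), /ʈʰ/ (retroflex), /cʰ/ (palatal).
The dental row has no plain member, so the gap is the plain dental stop /t̪/.

/t̪/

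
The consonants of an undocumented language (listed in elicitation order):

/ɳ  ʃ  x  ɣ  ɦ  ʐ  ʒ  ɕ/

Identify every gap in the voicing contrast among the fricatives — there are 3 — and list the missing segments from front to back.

/ʂ/, /ʑ/, /h/

Voiceless: /ʃ/ (postalveolar), /ɕ/ (alveolo-palatal), /x/ (velar).
Voiced: /ʒ/ (postalveolar), /ʐ/ (retroflex), /ɣ/ (velar), /ɦ/ (glottal).
Gaps, from front to back: retroflex lacks voiceless (/ʂ/); alveolo-palatal lacks voiced (/ʑ/); glottal lacks voiceless (/h/).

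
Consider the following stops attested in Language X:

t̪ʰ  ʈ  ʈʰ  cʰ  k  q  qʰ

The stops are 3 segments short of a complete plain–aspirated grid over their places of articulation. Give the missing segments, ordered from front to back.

place of articulation  plain     aspirated
dental            —         t̪ʰ     
retroflex         ʈ         ʈʰ      
palatal           —         cʰ      
velar             k         —       
uvular            q         qʰ      
Gaps, from front to back: dental lacks plain (/t̪/); palatal lacks plain (/c/); velar lacks aspirated (/kʰ/).

/t̪/, /c/, /kʰ/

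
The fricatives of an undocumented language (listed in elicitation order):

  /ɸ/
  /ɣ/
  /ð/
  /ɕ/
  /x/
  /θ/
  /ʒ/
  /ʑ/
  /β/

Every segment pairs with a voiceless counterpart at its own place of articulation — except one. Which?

Bilabial: /ɸ/ ~ /β/
Dental: /θ/ ~ /ð/
Alveolo-palatal: /ɕ/ ~ /ʑ/
Velar: /x/ ~ /ɣ/
Postalveolar: only /ʒ/ (voiced); no voiceless partner.
So /ʒ/ is the unpaired segment.

/ʒ/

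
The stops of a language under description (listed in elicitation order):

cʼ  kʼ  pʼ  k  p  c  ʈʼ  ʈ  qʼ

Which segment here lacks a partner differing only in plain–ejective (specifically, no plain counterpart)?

Bilabial: /p/ ~ /pʼ/
Retroflex: /ʈ/ ~ /ʈʼ/
Palatal: /c/ ~ /cʼ/
Velar: /k/ ~ /kʼ/
Uvular: only /qʼ/ (ejective); no plain partner.
So /qʼ/ is the unpaired segment.

/qʼ/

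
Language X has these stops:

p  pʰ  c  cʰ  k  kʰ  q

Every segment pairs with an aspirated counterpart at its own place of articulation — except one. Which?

/q/

Bilabial: /p/ ~ /pʰ/
Palatal: /c/ ~ /cʰ/
Velar: /k/ ~ /kʰ/
Uvular: only /q/ (plain); no aspirated partner.
So /q/ is the unpaired segment.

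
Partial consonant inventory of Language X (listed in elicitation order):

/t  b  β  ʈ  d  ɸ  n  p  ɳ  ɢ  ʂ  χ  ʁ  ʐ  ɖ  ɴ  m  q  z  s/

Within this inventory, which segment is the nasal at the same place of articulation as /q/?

/ɴ/

/q/ is a voiceless uvular stop.
The nasal at the same place is an uvular nasal — in this inventory, /ɴ/.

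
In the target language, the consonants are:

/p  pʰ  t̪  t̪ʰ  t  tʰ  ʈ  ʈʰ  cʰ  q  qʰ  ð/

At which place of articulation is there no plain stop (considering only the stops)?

Plain: /p/ (bilabial), /t̪/ (dental), /t/ (alveolar), /ʈ/ (retroflex), /q/ (uvular).
Aspirated: /pʰ/ (bilabial), /t̪ʰ/ (dental), /tʰ/ (alveolar), /ʈʰ/ (retroflex), /cʰ/ (palatal), /qʰ/ (uvular).
Every place of articulation has a plain member except palatal, where /c/ would be expected.

palatal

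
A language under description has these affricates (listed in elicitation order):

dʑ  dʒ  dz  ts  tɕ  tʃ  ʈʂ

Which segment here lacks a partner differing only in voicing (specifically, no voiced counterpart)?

Alveolar: /ts/ ~ /dz/
Postalveolar: /tʃ/ ~ /dʒ/
Alveolo-palatal: /tɕ/ ~ /dʑ/
Retroflex: only /ʈʂ/ (voiceless); no voiced partner.
So /ʈʂ/ is the unpaired segment.

/ʈʂ/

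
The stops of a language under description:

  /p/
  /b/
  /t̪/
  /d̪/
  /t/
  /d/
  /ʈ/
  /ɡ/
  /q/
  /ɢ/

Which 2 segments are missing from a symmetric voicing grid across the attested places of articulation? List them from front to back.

/ɖ/, /k/

Voiceless: /p/ (bilabial), /t̪/ (dental), /t/ (alveolar), /ʈ/ (retroflex), /q/ (uvular).
Voiced: /b/ (bilabial), /d̪/ (dental), /d/ (alveolar), /ɡ/ (velar), /ɢ/ (uvular).
Gaps, from front to back: retroflex lacks voiced (/ɖ/); velar lacks voiceless (/k/).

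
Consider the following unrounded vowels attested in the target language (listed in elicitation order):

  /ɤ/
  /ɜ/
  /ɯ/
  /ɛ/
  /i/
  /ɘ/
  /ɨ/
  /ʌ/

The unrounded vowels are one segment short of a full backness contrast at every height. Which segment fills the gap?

/e/

high: front /i/, central /ɨ/, back /ɯ/.
high-mid: front —, central /ɘ/, back /ɤ/.
low-mid: front /ɛ/, central /ɜ/, back /ʌ/.
The high-mid row has no front member, so the gap is the high-mid front unrounded vowel /e/.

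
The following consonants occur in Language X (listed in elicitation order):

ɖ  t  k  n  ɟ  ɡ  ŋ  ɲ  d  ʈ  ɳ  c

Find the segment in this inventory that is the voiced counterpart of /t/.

/d/

/t/ is a voiceless alveolar stop.
The voiced counterpart is a voiced alveolar stop — in this inventory, /d/.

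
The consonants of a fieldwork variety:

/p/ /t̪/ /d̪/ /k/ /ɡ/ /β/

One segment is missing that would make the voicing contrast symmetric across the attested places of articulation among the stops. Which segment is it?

bilabial: voiceless /p/, voiced —.
dental: voiceless /t̪/, voiced /d̪/.
velar: voiceless /k/, voiced /ɡ/.
The bilabial row has no voiced member, so the gap is the voiced bilabial stop /b/.

/b/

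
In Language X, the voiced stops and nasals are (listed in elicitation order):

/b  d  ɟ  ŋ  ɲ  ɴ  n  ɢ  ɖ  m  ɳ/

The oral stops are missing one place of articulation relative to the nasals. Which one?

bilabial: oral stop /b/, nasal /m/.
alveolar: oral stop /d/, nasal /n/.
retroflex: oral stop /ɖ/, nasal /ɳ/.
palatal: oral stop /ɟ/, nasal /ɲ/.
velar: oral stop —, nasal /ŋ/.
uvular: oral stop /ɢ/, nasal /ɴ/.
Every place of articulation has an oral stop member except velar, where /ɡ/ would be expected.

velar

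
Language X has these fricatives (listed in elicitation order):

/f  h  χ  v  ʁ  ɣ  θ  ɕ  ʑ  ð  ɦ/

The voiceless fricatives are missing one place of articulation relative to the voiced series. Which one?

place of articulation  voiceless  voiced  
labiodental       f         v       
dental            θ         ð       
alveolo-palatal   ɕ         ʑ       
velar             —         ɣ       
uvular            χ         ʁ       
glottal           h         ɦ       
Every place of articulation has a voiceless member except velar, where /x/ would be expected.

velar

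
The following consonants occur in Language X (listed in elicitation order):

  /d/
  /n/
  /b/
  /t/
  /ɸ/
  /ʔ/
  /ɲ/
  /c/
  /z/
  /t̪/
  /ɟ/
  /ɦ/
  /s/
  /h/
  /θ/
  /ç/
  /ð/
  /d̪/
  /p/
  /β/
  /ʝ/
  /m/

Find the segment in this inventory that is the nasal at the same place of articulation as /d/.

/d/ is a voiced alveolar stop.
The nasal at the same place is an alveolar nasal — in this inventory, /n/.

/n/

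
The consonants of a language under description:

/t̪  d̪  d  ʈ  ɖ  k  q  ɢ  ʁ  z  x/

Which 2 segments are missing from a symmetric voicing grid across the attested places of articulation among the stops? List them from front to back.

place of articulation  voiceless  voiced  
dental            t̪        d̪      
alveolar          —         d       
retroflex         ʈ         ɖ       
velar             k         —       
uvular            q         ɢ       
Gaps, from front to back: alveolar lacks voiceless (/t/); velar lacks voiced (/ɡ/).

/t/, /ɡ/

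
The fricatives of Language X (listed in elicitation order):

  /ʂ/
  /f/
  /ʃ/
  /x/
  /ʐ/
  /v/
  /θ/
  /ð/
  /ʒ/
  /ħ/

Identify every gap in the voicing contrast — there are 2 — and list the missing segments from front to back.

/ɣ/, /ʕ/

place of articulation  voiceless  voiced  
labiodental       f         v       
dental            θ         ð       
postalveolar      ʃ         ʒ       
retroflex         ʂ         ʐ       
velar             x         —       
pharyngeal        ħ         —       
Gaps, from front to back: velar lacks voiced (/ɣ/); pharyngeal lacks voiced (/ʕ/).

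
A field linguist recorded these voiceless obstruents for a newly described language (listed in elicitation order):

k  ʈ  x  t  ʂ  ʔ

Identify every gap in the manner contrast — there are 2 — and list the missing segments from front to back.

/s/, /h/

alveolar: stop /t/, fricative —.
retroflex: stop /ʈ/, fricative /ʂ/.
velar: stop /k/, fricative /x/.
glottal: stop /ʔ/, fricative —.
Gaps, from front to back: alveolar lacks fricative (/s/); glottal lacks fricative (/h/).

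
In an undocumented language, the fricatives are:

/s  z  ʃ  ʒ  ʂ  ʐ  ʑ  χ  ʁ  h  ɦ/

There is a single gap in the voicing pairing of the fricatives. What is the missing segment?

/ɕ/

place of articulation  voiceless  voiced  
alveolar          s         z       
postalveolar      ʃ         ʒ       
retroflex         ʂ         ʐ       
alveolo-palatal   —         ʑ       
uvular            χ         ʁ       
glottal           h         ɦ       
The alveolo-palatal row has no voiceless member, so the gap is the voiceless alveolo-palatal fricative /ɕ/.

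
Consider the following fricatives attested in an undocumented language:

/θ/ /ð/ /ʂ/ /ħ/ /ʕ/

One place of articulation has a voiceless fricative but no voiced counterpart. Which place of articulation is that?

Voiceless: /θ/ (dental), /ʂ/ (retroflex), /ħ/ (pharyngeal).
Voiced: /ð/ (dental), /ʕ/ (pharyngeal).
Every place of articulation has a voiced member except retroflex, where /ʐ/ would be expected.

retroflex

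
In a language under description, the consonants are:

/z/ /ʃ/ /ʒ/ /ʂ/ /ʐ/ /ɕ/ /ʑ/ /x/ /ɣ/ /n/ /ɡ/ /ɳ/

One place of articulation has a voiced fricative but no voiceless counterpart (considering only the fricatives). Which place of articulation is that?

alveolar

place of articulation  voiceless  voiced  
alveolar          —         z       
postalveolar      ʃ         ʒ       
retroflex         ʂ         ʐ       
alveolo-palatal   ɕ         ʑ       
velar             x         ɣ       
Every place of articulation has a voiceless member except alveolar, where /s/ would be expected.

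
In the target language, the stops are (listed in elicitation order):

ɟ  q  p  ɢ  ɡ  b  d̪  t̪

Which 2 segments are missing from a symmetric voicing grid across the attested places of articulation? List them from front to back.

/c/, /k/

bilabial: voiceless /p/, voiced /b/.
dental: voiceless /t̪/, voiced /d̪/.
palatal: voiceless —, voiced /ɟ/.
velar: voiceless —, voiced /ɡ/.
uvular: voiceless /q/, voiced /ɢ/.
Gaps, from front to back: palatal lacks voiceless (/c/); velar lacks voiceless (/k/).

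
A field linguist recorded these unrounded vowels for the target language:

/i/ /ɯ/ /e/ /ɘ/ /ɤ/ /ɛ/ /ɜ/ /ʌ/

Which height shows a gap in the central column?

high: front /i/, central —, back /ɯ/.
high-mid: front /e/, central /ɘ/, back /ɤ/.
low-mid: front /ɛ/, central /ɜ/, back /ʌ/.
Every height has a central member except high, where /ɨ/ would be expected.

high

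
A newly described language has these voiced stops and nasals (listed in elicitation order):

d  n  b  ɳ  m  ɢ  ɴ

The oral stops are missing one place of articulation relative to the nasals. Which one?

place of articulation  oral stop  nasal   
bilabial          b         m       
alveolar          d         n       
retroflex         —         ɳ       
uvular            ɢ         ɴ       
Every place of articulation has an oral stop member except retroflex, where /ɖ/ would be expected.

retroflex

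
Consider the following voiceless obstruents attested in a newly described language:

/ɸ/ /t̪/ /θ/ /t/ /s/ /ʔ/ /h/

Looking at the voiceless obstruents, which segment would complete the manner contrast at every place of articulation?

/p/

place of articulation  stop      fricative
bilabial          —         ɸ       
dental            t̪        θ       
alveolar          t         s       
glottal           ʔ         h       
The bilabial row has no stop member, so the gap is the bilabial stop /p/.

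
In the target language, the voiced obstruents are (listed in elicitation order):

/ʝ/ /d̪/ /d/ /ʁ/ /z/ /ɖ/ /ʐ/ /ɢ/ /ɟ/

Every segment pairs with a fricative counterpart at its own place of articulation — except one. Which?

/d̪/

Alveolar: /d/ ~ /z/
Retroflex: /ɖ/ ~ /ʐ/
Palatal: /ɟ/ ~ /ʝ/
Uvular: /ɢ/ ~ /ʁ/
Dental: only /d̪/ (stop); no fricative partner.
So /d̪/ is the unpaired segment.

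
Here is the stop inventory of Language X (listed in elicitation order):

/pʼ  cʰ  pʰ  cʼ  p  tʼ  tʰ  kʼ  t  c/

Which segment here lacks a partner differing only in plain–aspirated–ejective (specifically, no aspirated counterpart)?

/kʼ/

Bilabial: /p/ ~ /pʰ/ ~ /pʼ/
Alveolar: /t/ ~ /tʰ/ ~ /tʼ/
Palatal: /c/ ~ /cʰ/ ~ /cʼ/
Velar: only /kʼ/ (ejective); no aspirated partner.
So /kʼ/ is the unpaired segment.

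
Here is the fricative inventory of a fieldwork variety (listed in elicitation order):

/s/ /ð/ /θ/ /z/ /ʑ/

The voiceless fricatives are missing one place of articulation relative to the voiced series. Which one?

alveolo-palatal

place of articulation  voiceless  voiced  
dental            θ         ð       
alveolar          s         z       
alveolo-palatal   —         ʑ       
Every place of articulation has a voiceless member except alveolo-palatal, where /ɕ/ would be expected.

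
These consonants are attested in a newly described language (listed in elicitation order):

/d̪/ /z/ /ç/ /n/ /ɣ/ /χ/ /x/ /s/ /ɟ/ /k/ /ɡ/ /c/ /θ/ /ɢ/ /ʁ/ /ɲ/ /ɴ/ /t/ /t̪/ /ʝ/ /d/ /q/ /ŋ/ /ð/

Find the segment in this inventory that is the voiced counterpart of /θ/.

/θ/ is a voiceless dental fricative.
The voiced counterpart is a voiced dental fricative — in this inventory, /ð/.

/ð/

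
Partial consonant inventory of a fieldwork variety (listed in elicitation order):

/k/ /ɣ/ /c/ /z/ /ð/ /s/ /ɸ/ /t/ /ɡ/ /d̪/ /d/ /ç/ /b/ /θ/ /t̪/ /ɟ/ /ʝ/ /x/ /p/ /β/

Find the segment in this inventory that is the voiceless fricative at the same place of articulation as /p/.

/p/ is a voiceless bilabial stop.
The voiceless fricative at the same place is a voiceless bilabial fricative — in this inventory, /ɸ/.

/ɸ/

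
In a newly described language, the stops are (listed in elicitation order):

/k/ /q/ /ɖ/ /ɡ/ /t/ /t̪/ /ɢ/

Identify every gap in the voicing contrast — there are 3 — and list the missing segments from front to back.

dental: voiceless /t̪/, voiced —.
alveolar: voiceless /t/, voiced —.
retroflex: voiceless —, voiced /ɖ/.
velar: voiceless /k/, voiced /ɡ/.
uvular: voiceless /q/, voiced /ɢ/.
Gaps, from front to back: dental lacks voiced (/d̪/); alveolar lacks voiced (/d/); retroflex lacks voiceless (/ʈ/).

/d̪/, /d/, /ʈ/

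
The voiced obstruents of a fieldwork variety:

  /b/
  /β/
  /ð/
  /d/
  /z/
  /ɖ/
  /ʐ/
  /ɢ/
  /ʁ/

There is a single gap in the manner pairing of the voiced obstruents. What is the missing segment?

/d̪/

place of articulation  stop      fricative
bilabial          b         β       
dental            —         ð       
alveolar          d         z       
retroflex         ɖ         ʐ       
uvular            ɢ         ʁ       
The dental row has no stop member, so the gap is the dental stop /d̪/.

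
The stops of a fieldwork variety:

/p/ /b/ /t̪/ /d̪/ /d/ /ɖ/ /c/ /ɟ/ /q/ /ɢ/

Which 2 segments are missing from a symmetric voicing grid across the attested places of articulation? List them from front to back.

bilabial: voiceless /p/, voiced /b/.
dental: voiceless /t̪/, voiced /d̪/.
alveolar: voiceless —, voiced /d/.
retroflex: voiceless —, voiced /ɖ/.
palatal: voiceless /c/, voiced /ɟ/.
uvular: voiceless /q/, voiced /ɢ/.
Gaps, from front to back: alveolar lacks voiceless (/t/); retroflex lacks voiceless (/ʈ/).

/t/, /ʈ/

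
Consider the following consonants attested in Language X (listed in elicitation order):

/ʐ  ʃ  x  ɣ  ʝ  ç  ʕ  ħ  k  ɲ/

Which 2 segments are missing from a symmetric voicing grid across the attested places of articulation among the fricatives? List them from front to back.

/ʒ/, /ʂ/

postalveolar: voiceless /ʃ/, voiced —.
retroflex: voiceless —, voiced /ʐ/.
palatal: voiceless /ç/, voiced /ʝ/.
velar: voiceless /x/, voiced /ɣ/.
pharyngeal: voiceless /ħ/, voiced /ʕ/.
Gaps, from front to back: postalveolar lacks voiced (/ʒ/); retroflex lacks voiceless (/ʂ/).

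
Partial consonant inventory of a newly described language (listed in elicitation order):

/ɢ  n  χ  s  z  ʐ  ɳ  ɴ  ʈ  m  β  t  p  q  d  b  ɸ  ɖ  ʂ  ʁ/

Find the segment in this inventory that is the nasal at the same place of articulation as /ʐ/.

/ʐ/ is a voiced retroflex fricative.
The nasal at the same place is a retroflex nasal — in this inventory, /ɳ/.

/ɳ/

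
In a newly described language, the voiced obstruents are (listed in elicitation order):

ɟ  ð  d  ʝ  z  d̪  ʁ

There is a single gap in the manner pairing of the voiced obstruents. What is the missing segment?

/ɢ/

place of articulation  stop      fricative
dental            d̪        ð       
alveolar          d         z       
palatal           ɟ         ʝ       
uvular            —         ʁ       
The uvular row has no stop member, so the gap is the uvular stop /ɢ/.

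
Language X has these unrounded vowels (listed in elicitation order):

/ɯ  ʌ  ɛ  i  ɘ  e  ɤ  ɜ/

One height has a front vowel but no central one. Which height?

high

Front: /i/ (high), /e/ (high-mid), /ɛ/ (low-mid).
Central: /ɘ/ (high-mid), /ɜ/ (low-mid).
Back: /ɯ/ (high), /ɤ/ (high-mid), /ʌ/ (low-mid).
Every height has a central member except high, where /ɨ/ would be expected.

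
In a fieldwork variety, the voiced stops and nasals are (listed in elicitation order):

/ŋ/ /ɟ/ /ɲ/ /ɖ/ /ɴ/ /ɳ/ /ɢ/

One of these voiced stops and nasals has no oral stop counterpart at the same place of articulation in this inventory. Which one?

/ŋ/

Retroflex: /ɖ/ ~ /ɳ/
Palatal: /ɟ/ ~ /ɲ/
Uvular: /ɢ/ ~ /ɴ/
Velar: only /ŋ/ (nasal); no oral stop partner.
So /ŋ/ is the unpaired segment.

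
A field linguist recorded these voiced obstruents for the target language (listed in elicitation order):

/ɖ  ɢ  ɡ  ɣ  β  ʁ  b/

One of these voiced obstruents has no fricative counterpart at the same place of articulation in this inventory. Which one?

Bilabial: /b/ ~ /β/
Velar: /ɡ/ ~ /ɣ/
Uvular: /ɢ/ ~ /ʁ/
Retroflex: only /ɖ/ (stop); no fricative partner.
So /ɖ/ is the unpaired segment.

/ɖ/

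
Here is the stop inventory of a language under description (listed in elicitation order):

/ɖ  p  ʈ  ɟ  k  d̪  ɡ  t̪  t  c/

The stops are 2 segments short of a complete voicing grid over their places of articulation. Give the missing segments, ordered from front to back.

/b/, /d/

bilabial: voiceless /p/, voiced —.
dental: voiceless /t̪/, voiced /d̪/.
alveolar: voiceless /t/, voiced —.
retroflex: voiceless /ʈ/, voiced /ɖ/.
palatal: voiceless /c/, voiced /ɟ/.
velar: voiceless /k/, voiced /ɡ/.
Gaps, from front to back: bilabial lacks voiced (/b/); alveolar lacks voiced (/d/).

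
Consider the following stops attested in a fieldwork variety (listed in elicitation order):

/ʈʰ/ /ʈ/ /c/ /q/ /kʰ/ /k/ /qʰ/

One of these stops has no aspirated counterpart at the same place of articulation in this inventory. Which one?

Retroflex: /ʈ/ ~ /ʈʰ/
Velar: /k/ ~ /kʰ/
Uvular: /q/ ~ /qʰ/
Palatal: only /c/ (plain); no aspirated partner.
So /c/ is the unpaired segment.

/c/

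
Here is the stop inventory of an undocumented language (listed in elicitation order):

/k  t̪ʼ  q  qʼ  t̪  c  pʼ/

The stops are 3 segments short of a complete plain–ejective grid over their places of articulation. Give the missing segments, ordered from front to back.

/p/, /cʼ/, /kʼ/

Plain: /t̪/ (dental), /c/ (palatal), /k/ (velar), /q/ (uvular).
Ejective: /pʼ/ (bilabial), /t̪ʼ/ (dental), /qʼ/ (uvular).
Gaps, from front to back: bilabial lacks plain (/p/); palatal lacks ejective (/cʼ/); velar lacks ejective (/kʼ/).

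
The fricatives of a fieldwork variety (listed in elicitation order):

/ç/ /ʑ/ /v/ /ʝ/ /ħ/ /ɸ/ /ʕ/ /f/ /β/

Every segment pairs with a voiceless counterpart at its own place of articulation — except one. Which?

Bilabial: /ɸ/ ~ /β/
Labiodental: /f/ ~ /v/
Palatal: /ç/ ~ /ʝ/
Pharyngeal: /ħ/ ~ /ʕ/
Alveolo-palatal: only /ʑ/ (voiced); no voiceless partner.
So /ʑ/ is the unpaired segment.

/ʑ/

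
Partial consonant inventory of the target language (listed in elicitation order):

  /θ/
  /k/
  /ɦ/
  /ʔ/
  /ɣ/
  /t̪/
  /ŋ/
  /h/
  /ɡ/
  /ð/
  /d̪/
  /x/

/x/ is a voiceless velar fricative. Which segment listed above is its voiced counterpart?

The voiced counterpart is a voiced velar fricative — in this inventory, /ɣ/.

/ɣ/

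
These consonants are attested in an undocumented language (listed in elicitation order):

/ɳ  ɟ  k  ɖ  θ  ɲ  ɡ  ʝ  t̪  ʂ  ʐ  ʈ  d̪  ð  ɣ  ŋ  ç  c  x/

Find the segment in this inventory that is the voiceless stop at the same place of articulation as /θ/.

/θ/ is a voiceless dental fricative.
The voiceless stop at the same place is a voiceless dental stop — in this inventory, /t̪/.

/t̪/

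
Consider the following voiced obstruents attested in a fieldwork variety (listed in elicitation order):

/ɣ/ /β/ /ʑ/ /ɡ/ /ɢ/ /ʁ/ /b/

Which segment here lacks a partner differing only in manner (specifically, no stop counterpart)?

/ʑ/

Bilabial: /b/ ~ /β/
Velar: /ɡ/ ~ /ɣ/
Uvular: /ɢ/ ~ /ʁ/
Alveolo-palatal: only /ʑ/ (fricative); no stop partner.
So /ʑ/ is the unpaired segment.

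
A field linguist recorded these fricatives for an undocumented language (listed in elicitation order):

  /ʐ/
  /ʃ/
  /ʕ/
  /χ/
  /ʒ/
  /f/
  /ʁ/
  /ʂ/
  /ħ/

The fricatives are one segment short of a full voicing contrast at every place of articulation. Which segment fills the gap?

place of articulation  voiceless  voiced  
labiodental       f         —       
postalveolar      ʃ         ʒ       
retroflex         ʂ         ʐ       
uvular            χ         ʁ       
pharyngeal        ħ         ʕ       
The labiodental row has no voiced member, so the gap is the voiced labiodental fricative /v/.

/v/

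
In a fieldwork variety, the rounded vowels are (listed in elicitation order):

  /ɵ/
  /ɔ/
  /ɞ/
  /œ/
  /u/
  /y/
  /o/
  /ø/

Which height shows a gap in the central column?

Front: /y/ (high), /ø/ (high-mid), /œ/ (low-mid).
Central: /ɵ/ (high-mid), /ɞ/ (low-mid).
Back: /u/ (high), /o/ (high-mid), /ɔ/ (low-mid).
Every height has a central member except high, where /ʉ/ would be expected.

high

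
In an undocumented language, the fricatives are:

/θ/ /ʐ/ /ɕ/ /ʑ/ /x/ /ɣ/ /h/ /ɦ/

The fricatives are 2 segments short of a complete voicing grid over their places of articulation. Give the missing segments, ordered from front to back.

/ð/, /ʂ/

place of articulation  voiceless  voiced  
dental            θ         —       
retroflex         —         ʐ       
alveolo-palatal   ɕ         ʑ       
velar             x         ɣ       
glottal           h         ɦ       
Gaps, from front to back: dental lacks voiced (/ð/); retroflex lacks voiceless (/ʂ/).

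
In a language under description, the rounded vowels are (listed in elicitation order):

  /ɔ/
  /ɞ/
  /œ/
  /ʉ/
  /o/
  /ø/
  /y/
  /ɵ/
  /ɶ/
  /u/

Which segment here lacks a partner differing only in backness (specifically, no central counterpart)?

/ɶ/

High: /y/ ~ /ʉ/ ~ /u/
High-mid: /ø/ ~ /ɵ/ ~ /o/
Low-mid: /œ/ ~ /ɞ/ ~ /ɔ/
Low: only /ɶ/ (front); no central partner.
So /ɶ/ is the unpaired segment.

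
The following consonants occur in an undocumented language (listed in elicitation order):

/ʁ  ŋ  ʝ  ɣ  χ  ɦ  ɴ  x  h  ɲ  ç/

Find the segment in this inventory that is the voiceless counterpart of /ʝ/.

/ʝ/ is a voiced palatal fricative.
The voiceless counterpart is a voiceless palatal fricative — in this inventory, /ç/.

/ç/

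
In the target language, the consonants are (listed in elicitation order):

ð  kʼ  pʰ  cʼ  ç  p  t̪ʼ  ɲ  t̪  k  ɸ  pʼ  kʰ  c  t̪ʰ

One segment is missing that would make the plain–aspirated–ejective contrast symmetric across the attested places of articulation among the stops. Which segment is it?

/cʰ/

Plain: /p/ (bilabial), /t̪/ (dental), /c/ (palatal), /k/ (velar).
Aspirated: /pʰ/ (bilabial), /t̪ʰ/ (dental), /kʰ/ (velar).
Ejective: /pʼ/ (bilabial), /t̪ʼ/ (dental), /cʼ/ (palatal), /kʼ/ (velar).
The palatal row has no aspirated member, so the gap is the aspirated palatal stop /cʰ/.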